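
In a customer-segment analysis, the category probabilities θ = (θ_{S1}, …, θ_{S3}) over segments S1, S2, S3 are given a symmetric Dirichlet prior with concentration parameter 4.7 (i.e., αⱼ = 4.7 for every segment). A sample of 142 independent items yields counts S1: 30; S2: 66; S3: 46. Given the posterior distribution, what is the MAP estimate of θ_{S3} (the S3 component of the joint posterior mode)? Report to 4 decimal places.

The Dirichlet prior is conjugate to the Multinomial likelihood: each posterior αⱼ = prior αⱼ + observed count nⱼ.
Posterior concentration: (34.7, 70.7, 50.7), total = 156.1.
Joint mode component: (α_{S3}−1)/(Σα−K) = 49.7/153.1 = 0.3246.

0.3246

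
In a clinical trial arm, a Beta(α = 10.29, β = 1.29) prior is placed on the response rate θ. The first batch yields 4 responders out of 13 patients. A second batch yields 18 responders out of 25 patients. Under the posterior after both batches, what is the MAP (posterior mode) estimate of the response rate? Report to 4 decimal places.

The Beta prior is conjugate to a Binomial/Bernoulli likelihood; the update adds successes to α and failures to β.
After batch 1: Beta(10.29+4, 1.29+9) = Beta(14.29, 10.29).
After batch 2: Beta(14.29+18, 10.29+7) = Beta(32.29, 17.29).
Mode of Beta(a,b) for a,b>1 is (a−1)/(a+b−2) = 31.29/47.58 = 0.6576.

0.6576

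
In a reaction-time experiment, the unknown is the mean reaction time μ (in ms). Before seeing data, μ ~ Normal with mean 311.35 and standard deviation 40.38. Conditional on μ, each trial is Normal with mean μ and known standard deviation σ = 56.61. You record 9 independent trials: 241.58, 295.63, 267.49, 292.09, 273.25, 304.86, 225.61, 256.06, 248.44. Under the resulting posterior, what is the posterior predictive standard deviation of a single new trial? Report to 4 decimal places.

59.1350

For Normal data with known variance σ², a Normal(μ₀, σ₀²) prior on μ is conjugate. Posterior precision = 1/σ₀² + n/σ²; posterior mean is the precision-weighted average of μ₀ and x̄.
σ₀² = 40.38² = 1630.5444, σ² = 56.61² = 3204.6921; σ² + n·σ₀² = 3204.6921 + 9·1630.5444 = 17879.5917.
Posterior precision = 1/σ₀² + n/σ² = 1/1630.5444 + 9/3204.6921 = (σ² + n·σ₀²)/(σ₀²σ²) = 17879.5917/(1630.5444·3204.6921); posterior variance σₙ² = σ₀²σ²/(σ² + n·σ₀²) = 1630.5444·3204.6921/17879.5917 = 292.254591.
Predictive variance for one new observation = σₙ² + σ² = 1630.5444·3204.6921/17879.5917 + 3204.6921 = σ²·(σ₀² + 17879.5917)/17879.5917 = 3204.6921·19510.1361/17879.5917 = 3496.946691; SD = √(3204.6921·19510.1361/17879.5917) = 59.1350.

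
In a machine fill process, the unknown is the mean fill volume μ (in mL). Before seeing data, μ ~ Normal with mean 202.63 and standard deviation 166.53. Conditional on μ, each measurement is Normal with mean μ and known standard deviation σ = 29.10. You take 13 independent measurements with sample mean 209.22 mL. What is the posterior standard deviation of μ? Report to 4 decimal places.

8.0614

For Normal data with known variance σ², a Normal(μ₀, σ₀²) prior on μ is conjugate. Posterior precision = 1/σ₀² + n/σ²; posterior mean is the precision-weighted average of μ₀ and x̄.
σ₀² = 166.53² = 27732.2409, σ² = 29.10² = 846.81; σ² + n·σ₀² = 846.81 + 13·27732.2409 = 361365.9417.
Posterior precision = 1/σ₀² + n/σ² = 1/27732.2409 + 13/846.81 = (σ² + n·σ₀²)/(σ₀²σ²) = 361365.9417/(27732.2409·846.81); posterior variance σₙ² = σ₀²σ²/(σ² + n·σ₀²) = 27732.2409·846.81/361365.9417 = 64.986586.
Posterior SD = √σₙ² = √(27732.2409·846.81/361365.9417) = 8.0614.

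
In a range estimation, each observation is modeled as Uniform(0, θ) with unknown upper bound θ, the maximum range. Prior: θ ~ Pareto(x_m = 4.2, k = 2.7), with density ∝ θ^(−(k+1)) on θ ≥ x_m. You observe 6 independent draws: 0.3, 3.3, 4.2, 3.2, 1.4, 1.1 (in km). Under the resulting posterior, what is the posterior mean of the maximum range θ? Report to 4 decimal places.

A Pareto(scale x_m, shape k) prior on the upper bound θ of Uniform(0, θ) is conjugate: posterior is Pareto(max(x_m, max xᵢ), k + n).
Sample maximum = 4.2; prior scale x_m = 4.2 → posterior scale = max = 4.2.
Posterior shape = 2.7 + 6 = 8.7.
E[θ|data] = k·x_m/(k−1) = 8.7·4.2/7.7 = 4.7455.

4.7455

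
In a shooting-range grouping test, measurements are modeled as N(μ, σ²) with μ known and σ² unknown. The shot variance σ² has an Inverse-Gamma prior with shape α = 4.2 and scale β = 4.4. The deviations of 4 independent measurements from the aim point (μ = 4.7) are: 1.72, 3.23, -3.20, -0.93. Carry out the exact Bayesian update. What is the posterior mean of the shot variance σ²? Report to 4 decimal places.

With known mean μ and an Inverse-Gamma(α, β) prior on σ², the Normal likelihood is conjugate: posterior is Inv-Gamma(α + n/2, β + Σ(xᵢ−μ)²/2).
Σ(xᵢ−μ)² = (1.72)² + (3.23)² + (-3.20)² + (-0.93)² = 24.4962.
Posterior: Inv-Gamma(4.2 + 4/2, 4.4 + 24.4962/2) = Inv-Gamma(6.20, 16.64810).
E[σ²|data] = β/(α−1) = 16.64810/5.20 = 3.2016.

3.2016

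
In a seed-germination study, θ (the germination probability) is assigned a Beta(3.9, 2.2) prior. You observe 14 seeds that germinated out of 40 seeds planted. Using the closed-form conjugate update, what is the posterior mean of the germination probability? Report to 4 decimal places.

0.3883

The Beta prior is conjugate to a Binomial/Bernoulli likelihood; the update adds successes to α and failures to β.
Posterior: Beta(α+k, β+n−k) = Beta(3.9+14, 2.2+26) = Beta(17.9, 28.2).
Posterior mean = α/(α+β) = 17.9/46.1 = 0.3883.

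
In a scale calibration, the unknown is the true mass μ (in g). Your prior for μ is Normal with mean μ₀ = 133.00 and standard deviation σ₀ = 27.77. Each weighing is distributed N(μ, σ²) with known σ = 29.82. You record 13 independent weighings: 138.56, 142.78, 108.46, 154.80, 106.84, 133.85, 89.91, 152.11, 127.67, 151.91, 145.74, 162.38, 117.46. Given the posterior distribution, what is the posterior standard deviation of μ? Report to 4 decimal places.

7.9265

For Normal data with known variance σ², a Normal(μ₀, σ₀²) prior on μ is conjugate. Posterior precision = 1/σ₀² + n/σ²; posterior mean is the precision-weighted average of μ₀ and x̄.
σ₀² = 27.77² = 771.1729, σ² = 29.82² = 889.2324; σ² + n·σ₀² = 889.2324 + 13·771.1729 = 10914.4801.
Posterior precision = 1/σ₀² + n/σ² = 1/771.1729 + 13/889.2324 = (σ² + n·σ₀²)/(σ₀²σ²) = 10914.4801/(771.1729·889.2324); posterior variance σₙ² = σ₀²σ²/(σ² + n·σ₀²) = 771.1729·889.2324/10914.4801 = 62.829555.
Posterior SD = √σₙ² = √(771.1729·889.2324/10914.4801) = 7.9265.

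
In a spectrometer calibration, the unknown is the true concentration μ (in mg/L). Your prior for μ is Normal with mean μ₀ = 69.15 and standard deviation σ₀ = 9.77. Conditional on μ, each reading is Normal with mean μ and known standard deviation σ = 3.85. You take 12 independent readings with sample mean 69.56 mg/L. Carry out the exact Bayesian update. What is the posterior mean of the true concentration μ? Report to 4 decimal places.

69.5548

For Normal data with known variance σ², a Normal(μ₀, σ₀²) prior on μ is conjugate. Posterior precision = 1/σ₀² + n/σ²; posterior mean is the precision-weighted average of μ₀ and x̄.
n·x̄ = 12·69.56 = 834.72.
σ₀² = 9.77² = 95.4529, σ² = 3.85² = 14.8225; σ² + n·σ₀² = 14.8225 + 12·95.4529 = 1160.2573.
Posterior mean = (μ₀/σ₀² + n·x̄/σ²)/(1/σ₀² + n/σ²) = (σ²·μ₀ + σ₀²·n·x̄)/(σ² + n·σ₀²) = (14.8225·69.15 + 95.4529·834.72)/1160.2573 = 80701.420563/1160.2573 = 69.5548.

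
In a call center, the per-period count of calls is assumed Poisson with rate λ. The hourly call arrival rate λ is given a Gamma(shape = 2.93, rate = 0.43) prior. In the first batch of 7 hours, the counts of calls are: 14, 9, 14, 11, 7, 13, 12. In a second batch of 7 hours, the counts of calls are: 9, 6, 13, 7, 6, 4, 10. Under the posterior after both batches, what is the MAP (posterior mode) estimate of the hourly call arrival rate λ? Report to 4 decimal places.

9.4893

With a Gamma(shape α, rate β) prior, the Poisson likelihood is conjugate: the posterior is Gamma(α + ΣXᵢ, β + n).
Batch 1: sum of counts S = 80 over n = 7 hours.
After batch 1: Gamma(α+S, β+n) = Gamma(2.93+80, 0.43+7) = Gamma(82.93, 7.43).
Batch 2: sum of counts S = 55 over n = 7 hours.
After batch 2: Gamma(α+S, β+n) = Gamma(82.93+55, 7.43+7) = Gamma(137.93, 14.43).
Mode of Gamma(α,β) for α≥1 is (α−1)/β = 136.93/14.43 = 9.4893.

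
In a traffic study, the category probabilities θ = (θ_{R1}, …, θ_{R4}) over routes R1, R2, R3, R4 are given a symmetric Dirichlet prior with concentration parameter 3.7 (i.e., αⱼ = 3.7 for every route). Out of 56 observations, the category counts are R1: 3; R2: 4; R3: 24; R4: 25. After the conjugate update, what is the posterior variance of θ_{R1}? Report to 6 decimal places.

The Dirichlet prior is conjugate to the Multinomial likelihood: each posterior αⱼ = prior αⱼ + observed count nⱼ.
Posterior concentration: (6.7, 7.7, 27.7, 28.7), total = 70.8.
Var[θ_j] = α_j(Σα−α_j)/((Σα)²(Σα+1)) = 6.7·64.1/(70.8²·71.8) = 0.001193.

0.001193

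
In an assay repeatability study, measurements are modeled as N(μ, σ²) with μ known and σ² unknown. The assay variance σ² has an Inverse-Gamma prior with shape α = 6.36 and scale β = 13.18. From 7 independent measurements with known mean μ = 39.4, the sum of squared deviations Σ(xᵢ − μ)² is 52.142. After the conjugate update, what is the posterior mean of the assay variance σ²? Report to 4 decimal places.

With known mean μ and an Inverse-Gamma(α, β) prior on σ², the Normal likelihood is conjugate: posterior is Inv-Gamma(α + n/2, β + Σ(xᵢ−μ)²/2).
Posterior: Inv-Gamma(6.36 + 7/2, 13.18 + 52.142/2) = Inv-Gamma(9.86, 39.2510).
E[σ²|data] = β/(α−1) = 39.2510/8.86 = 4.4301.

4.4301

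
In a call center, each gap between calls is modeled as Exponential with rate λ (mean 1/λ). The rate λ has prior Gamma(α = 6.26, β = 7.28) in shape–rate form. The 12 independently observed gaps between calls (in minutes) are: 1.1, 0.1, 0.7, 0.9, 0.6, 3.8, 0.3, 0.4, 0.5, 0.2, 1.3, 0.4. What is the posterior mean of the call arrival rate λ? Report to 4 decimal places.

1.0387

With a Gamma(shape α, rate β) prior on the exponential rate λ, the posterior after n observations with total T = Σxᵢ is Gamma(α+n, β+T).
Sum of observations T = 10.3 minutes; n = 12.
Posterior: Gamma(6.26+12, 7.28+10.3) = Gamma(18.26, 17.58).
Posterior mean of λ = α/β = 18.26/17.58 = 1.0387.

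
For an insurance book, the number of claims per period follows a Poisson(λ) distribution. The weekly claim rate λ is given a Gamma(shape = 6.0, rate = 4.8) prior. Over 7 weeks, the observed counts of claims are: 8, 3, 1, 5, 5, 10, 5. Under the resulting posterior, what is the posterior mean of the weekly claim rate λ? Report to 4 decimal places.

With a Gamma(shape α, rate β) prior, the Poisson likelihood is conjugate: the posterior is Gamma(α + ΣXᵢ, β + n).
Sum of counts S = 37 over n = 7 weeks.
Posterior: Gamma(α+S, β+n) = Gamma(6.0+37, 4.8+7) = Gamma(43.0, 11.8).
Posterior mean = α/β = 43.0/11.8 = 3.6441.

3.6441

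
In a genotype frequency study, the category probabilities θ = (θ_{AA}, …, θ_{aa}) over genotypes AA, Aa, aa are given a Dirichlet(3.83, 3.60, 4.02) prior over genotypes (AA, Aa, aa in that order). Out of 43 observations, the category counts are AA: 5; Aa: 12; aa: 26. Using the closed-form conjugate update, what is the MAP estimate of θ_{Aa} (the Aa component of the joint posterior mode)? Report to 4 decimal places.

The Dirichlet prior is conjugate to the Multinomial likelihood: each posterior αⱼ = prior αⱼ + observed count nⱼ.
Posterior concentration: (8.83, 15.60, 30.02), total = 54.45.
Joint mode component: (α_{Aa}−1)/(Σα−K) = 14.60/51.45 = 0.2838.

0.2838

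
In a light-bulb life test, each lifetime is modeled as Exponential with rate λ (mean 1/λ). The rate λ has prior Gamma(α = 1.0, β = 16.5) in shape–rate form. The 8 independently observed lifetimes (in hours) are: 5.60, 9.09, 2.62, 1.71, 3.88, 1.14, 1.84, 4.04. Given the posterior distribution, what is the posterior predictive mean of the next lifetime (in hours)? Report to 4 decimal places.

5.8025

With a Gamma(shape α, rate β) prior on the exponential rate λ, the posterior after n observations with total T = Σxᵢ is Gamma(α+n, β+T).
Sum of observations T = 29.92 hours; n = 8.
Posterior: Gamma(1.0+8, 16.5+29.92) = Gamma(9.0, 46.42).
The predictive distribution for the next observation is Lomax; its mean is β/(α−1) = 46.42/8.0 = 5.8025.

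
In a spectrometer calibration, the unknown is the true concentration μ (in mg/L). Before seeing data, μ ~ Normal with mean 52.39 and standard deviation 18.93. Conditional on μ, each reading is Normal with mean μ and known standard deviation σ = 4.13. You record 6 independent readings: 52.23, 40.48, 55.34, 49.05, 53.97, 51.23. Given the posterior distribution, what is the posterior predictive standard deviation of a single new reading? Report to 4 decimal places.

For Normal data with known variance σ², a Normal(μ₀, σ₀²) prior on μ is conjugate. Posterior precision = 1/σ₀² + n/σ²; posterior mean is the precision-weighted average of μ₀ and x̄.
σ₀² = 18.93² = 358.3449, σ² = 4.13² = 17.0569; σ² + n·σ₀² = 17.0569 + 6·358.3449 = 2167.1263.
Posterior precision = 1/σ₀² + n/σ² = 1/358.3449 + 6/17.0569 = (σ² + n·σ₀²)/(σ₀²σ²) = 2167.1263/(358.3449·17.0569); posterior variance σₙ² = σ₀²σ²/(σ² + n·σ₀²) = 358.3449·17.0569/2167.1263 = 2.820442.
Predictive variance for one new observation = σₙ² + σ² = 358.3449·17.0569/2167.1263 + 17.0569 = σ²·(σ₀² + 2167.1263)/2167.1263 = 17.0569·2525.4712/2167.1263 = 19.877342; SD = √(17.0569·2525.4712/2167.1263) = 4.4584.

4.4584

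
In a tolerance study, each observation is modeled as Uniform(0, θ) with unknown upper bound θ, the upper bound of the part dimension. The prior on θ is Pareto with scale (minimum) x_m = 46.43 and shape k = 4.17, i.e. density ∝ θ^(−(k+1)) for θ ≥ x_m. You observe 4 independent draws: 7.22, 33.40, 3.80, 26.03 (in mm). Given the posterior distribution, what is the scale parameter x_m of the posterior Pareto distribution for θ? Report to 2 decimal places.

46.43

A Pareto(scale x_m, shape k) prior on the upper bound θ of Uniform(0, θ) is conjugate: posterior is Pareto(max(x_m, max xᵢ), k + n).
Sample maximum = 33.40; prior scale x_m = 46.43 → posterior scale = max = 46.43.
Posterior shape = 4.17 + 4 = 8.17.
Posterior scale x_m = 46.43.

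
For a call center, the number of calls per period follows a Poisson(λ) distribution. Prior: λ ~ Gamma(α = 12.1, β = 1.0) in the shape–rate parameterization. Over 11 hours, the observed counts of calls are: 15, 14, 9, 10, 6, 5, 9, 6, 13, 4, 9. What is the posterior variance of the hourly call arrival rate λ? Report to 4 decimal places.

With a Gamma(shape α, rate β) prior, the Poisson likelihood is conjugate: the posterior is Gamma(α + ΣXᵢ, β + n).
Sum of counts S = 100 over n = 11 hours.
Posterior: Gamma(α+S, β+n) = Gamma(12.1+100, 1.0+11) = Gamma(112.1, 12.0).
Var = α/β² = 112.1/12.0² = 0.7785.

0.7785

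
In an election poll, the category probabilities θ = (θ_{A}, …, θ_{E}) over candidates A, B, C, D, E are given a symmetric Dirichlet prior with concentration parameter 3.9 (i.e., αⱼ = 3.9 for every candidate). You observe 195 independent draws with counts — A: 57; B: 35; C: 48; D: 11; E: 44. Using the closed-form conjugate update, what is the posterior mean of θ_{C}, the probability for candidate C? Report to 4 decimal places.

The Dirichlet prior is conjugate to the Multinomial likelihood: each posterior αⱼ = prior αⱼ + observed count nⱼ.
Posterior concentration: (60.9, 38.9, 51.9, 14.9, 47.9), total = 214.5.
E[θ_{C}|data] = α_{C}/Σα = 51.9/214.5 = 0.2420.

0.2420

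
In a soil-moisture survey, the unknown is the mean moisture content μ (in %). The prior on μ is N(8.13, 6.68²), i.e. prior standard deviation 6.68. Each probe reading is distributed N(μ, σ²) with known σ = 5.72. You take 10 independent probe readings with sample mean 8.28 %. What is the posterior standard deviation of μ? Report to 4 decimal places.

1.7459

For Normal data with known variance σ², a Normal(μ₀, σ₀²) prior on μ is conjugate. Posterior precision = 1/σ₀² + n/σ²; posterior mean is the precision-weighted average of μ₀ and x̄.
σ₀² = 6.68² = 44.6224, σ² = 5.72² = 32.7184; σ² + n·σ₀² = 32.7184 + 10·44.6224 = 478.9424.
Posterior precision = 1/σ₀² + n/σ² = 1/44.6224 + 10/32.7184 = (σ² + n·σ₀²)/(σ₀²σ²) = 478.9424/(44.6224·32.7184); posterior variance σₙ² = σ₀²σ²/(σ² + n·σ₀²) = 44.6224·32.7184/478.9424 = 3.048328.
Posterior SD = √σₙ² = √(44.6224·32.7184/478.9424) = 1.7459.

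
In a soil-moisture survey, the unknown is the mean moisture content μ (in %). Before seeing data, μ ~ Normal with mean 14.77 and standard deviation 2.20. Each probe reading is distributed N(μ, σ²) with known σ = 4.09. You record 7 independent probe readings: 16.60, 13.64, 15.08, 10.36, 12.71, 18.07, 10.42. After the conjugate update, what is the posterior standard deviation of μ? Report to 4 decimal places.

1.2648

For Normal data with known variance σ², a Normal(μ₀, σ₀²) prior on μ is conjugate. Posterior precision = 1/σ₀² + n/σ²; posterior mean is the precision-weighted average of μ₀ and x̄.
σ₀² = 2.20² = 4.84, σ² = 4.09² = 16.7281; σ² + n·σ₀² = 16.7281 + 7·4.84 = 50.6081.
Posterior precision = 1/σ₀² + n/σ² = 1/4.84 + 7/16.7281 = (σ² + n·σ₀²)/(σ₀²σ²) = 50.6081/(4.84·16.7281); posterior variance σₙ² = σ₀²σ²/(σ² + n·σ₀²) = 4.84·16.7281/50.6081 = 1.599823.
Posterior SD = √σₙ² = √(4.84·16.7281/50.6081) = 1.2648.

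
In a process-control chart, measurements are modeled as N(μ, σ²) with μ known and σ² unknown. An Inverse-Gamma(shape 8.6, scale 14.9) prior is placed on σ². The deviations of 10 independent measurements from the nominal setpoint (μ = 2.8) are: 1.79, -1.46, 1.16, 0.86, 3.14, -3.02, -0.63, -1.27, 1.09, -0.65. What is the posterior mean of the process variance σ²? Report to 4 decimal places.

With known mean μ and an Inverse-Gamma(α, β) prior on σ², the Normal likelihood is conjugate: posterior is Inv-Gamma(α + n/2, β + Σ(xᵢ−μ)²/2).
Σ(xᵢ−μ)² = (1.79)² + (-1.46)² + (1.16)² + (0.86)² + (3.14)² + (-3.02)² + (-0.63)² + (-1.27)² + (1.09)² + (-0.65)² = 30.0213.
Posterior: Inv-Gamma(8.6 + 10/2, 14.9 + 30.0213/2) = Inv-Gamma(13.60, 29.91065).
E[σ²|data] = β/(α−1) = 29.91065/12.60 = 2.3739.

2.3739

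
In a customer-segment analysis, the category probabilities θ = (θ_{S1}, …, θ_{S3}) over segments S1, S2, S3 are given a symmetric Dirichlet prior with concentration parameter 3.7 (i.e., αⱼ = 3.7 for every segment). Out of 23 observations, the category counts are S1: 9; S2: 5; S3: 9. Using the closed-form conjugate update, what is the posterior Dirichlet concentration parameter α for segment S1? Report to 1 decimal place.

12.7

The Dirichlet prior is conjugate to the Multinomial likelihood: each posterior αⱼ = prior αⱼ + observed count nⱼ.
Posterior concentration: (12.7, 8.7, 12.7), total = 34.1.
α_{S1} = 3.7 + 9 = 12.7.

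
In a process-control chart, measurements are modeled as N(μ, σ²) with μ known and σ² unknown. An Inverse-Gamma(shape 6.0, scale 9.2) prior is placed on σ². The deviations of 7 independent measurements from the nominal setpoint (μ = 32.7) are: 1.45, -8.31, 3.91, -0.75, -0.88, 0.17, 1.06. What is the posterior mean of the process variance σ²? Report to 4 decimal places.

With known mean μ and an Inverse-Gamma(α, β) prior on σ², the Normal likelihood is conjugate: posterior is Inv-Gamma(α + n/2, β + Σ(xᵢ−μ)²/2).
Σ(xᵢ−μ)² = (1.45)² + (-8.31)² + (3.91)² + (-0.75)² + (-0.88)² + (0.17)² + (1.06)² = 88.9361.
Posterior: Inv-Gamma(6.0 + 7/2, 9.2 + 88.9361/2) = Inv-Gamma(9.50, 53.66805).
E[σ²|data] = β/(α−1) = 53.66805/8.50 = 6.3139.

6.3139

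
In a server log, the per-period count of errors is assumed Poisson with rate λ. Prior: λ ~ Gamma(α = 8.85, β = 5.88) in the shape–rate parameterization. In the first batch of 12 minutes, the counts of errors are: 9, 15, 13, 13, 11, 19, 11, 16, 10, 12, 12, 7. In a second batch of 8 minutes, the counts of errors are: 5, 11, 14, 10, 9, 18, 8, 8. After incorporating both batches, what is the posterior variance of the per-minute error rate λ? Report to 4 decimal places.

With a Gamma(shape α, rate β) prior, the Poisson likelihood is conjugate: the posterior is Gamma(α + ΣXᵢ, β + n).
Batch 1: sum of counts S = 148 over n = 12 minutes.
After batch 1: Gamma(α+S, β+n) = Gamma(8.85+148, 5.88+12) = Gamma(156.85, 17.88).
Batch 2: sum of counts S = 83 over n = 8 minutes.
After batch 2: Gamma(α+S, β+n) = Gamma(156.85+83, 17.88+8) = Gamma(239.85, 25.88).
Var = α/β² = 239.85/25.88² = 0.3581.

0.3581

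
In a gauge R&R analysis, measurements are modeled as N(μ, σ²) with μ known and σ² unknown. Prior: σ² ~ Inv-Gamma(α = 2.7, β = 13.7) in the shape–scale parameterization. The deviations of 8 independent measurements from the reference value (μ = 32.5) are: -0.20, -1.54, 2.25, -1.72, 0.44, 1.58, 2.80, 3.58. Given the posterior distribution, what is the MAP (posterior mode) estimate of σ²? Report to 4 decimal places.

With known mean μ and an Inverse-Gamma(α, β) prior on σ², the Normal likelihood is conjugate: posterior is Inv-Gamma(α + n/2, β + Σ(xᵢ−μ)²/2).
Σ(xᵢ−μ)² = (-0.20)² + (-1.54)² + (2.25)² + (-1.72)² + (0.44)² + (1.58)² + (2.80)² + (3.58)² = 33.7789.
Posterior: Inv-Gamma(2.7 + 8/2, 13.7 + 33.7789/2) = Inv-Gamma(6.70, 30.58945).
Mode = β/(α+1) = 30.58945/7.70 = 3.9727.

3.9727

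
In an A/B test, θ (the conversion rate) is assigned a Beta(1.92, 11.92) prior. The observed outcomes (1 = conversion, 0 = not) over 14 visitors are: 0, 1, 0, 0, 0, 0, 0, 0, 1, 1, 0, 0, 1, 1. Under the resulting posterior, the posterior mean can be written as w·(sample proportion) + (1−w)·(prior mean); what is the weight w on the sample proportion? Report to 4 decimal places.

The Beta prior is conjugate to a Binomial/Bernoulli likelihood; the update adds successes to α and failures to β.
Posterior mean = (α₀+k)/(α₀+β₀+n) = [n/(α₀+β₀+n)]·(k/n) + [(α₀+β₀)/(α₀+β₀+n)]·α₀/(α₀+β₀), so only n and the prior enter the weight.
The weight on the data is w = n/(α₀+β₀+n) = 14/(1.92+11.92+14) = 14/27.84 = 0.5029.

0.5029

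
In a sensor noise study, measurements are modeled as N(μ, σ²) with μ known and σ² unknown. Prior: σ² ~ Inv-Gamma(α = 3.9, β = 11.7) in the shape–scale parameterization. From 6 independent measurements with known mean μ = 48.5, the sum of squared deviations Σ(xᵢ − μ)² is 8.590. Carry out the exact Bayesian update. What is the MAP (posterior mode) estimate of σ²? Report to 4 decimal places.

2.0247

With known mean μ and an Inverse-Gamma(α, β) prior on σ², the Normal likelihood is conjugate: posterior is Inv-Gamma(α + n/2, β + Σ(xᵢ−μ)²/2).
Posterior: Inv-Gamma(3.9 + 6/2, 11.7 + 8.590/2) = Inv-Gamma(6.90, 15.9950).
Mode = β/(α+1) = 15.9950/7.90 = 2.0247.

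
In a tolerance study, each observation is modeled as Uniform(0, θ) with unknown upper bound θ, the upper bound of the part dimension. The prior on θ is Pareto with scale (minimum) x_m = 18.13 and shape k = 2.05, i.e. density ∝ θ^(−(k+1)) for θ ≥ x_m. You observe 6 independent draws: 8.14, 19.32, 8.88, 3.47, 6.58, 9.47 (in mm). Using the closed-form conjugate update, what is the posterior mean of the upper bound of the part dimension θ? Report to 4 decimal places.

A Pareto(scale x_m, shape k) prior on the upper bound θ of Uniform(0, θ) is conjugate: posterior is Pareto(max(x_m, max xᵢ), k + n).
Sample maximum = 19.32; prior scale x_m = 18.13 → posterior scale = max = 19.32.
Posterior shape = 2.05 + 6 = 8.05.
E[θ|data] = k·x_m/(k−1) = 8.05·19.32/7.05 = 22.0604.

22.0604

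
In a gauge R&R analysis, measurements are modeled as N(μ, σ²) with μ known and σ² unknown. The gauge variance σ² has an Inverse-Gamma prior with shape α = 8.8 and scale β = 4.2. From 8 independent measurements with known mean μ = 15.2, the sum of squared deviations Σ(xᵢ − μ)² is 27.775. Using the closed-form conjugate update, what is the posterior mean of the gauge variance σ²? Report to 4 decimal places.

With known mean μ and an Inverse-Gamma(α, β) prior on σ², the Normal likelihood is conjugate: posterior is Inv-Gamma(α + n/2, β + Σ(xᵢ−μ)²/2).
Posterior: Inv-Gamma(8.8 + 8/2, 4.2 + 27.775/2) = Inv-Gamma(12.80, 18.0875).
E[σ²|data] = β/(α−1) = 18.0875/11.80 = 1.5328.

1.5328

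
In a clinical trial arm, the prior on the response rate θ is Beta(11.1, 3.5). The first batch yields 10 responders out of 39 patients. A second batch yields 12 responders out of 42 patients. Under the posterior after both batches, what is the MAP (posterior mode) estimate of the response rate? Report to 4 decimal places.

0.3429

The Beta prior is conjugate to a Binomial/Bernoulli likelihood; the update adds successes to α and failures to β.
After batch 1: Beta(11.1+10, 3.5+29) = Beta(21.1, 32.5).
After batch 2: Beta(21.1+12, 32.5+30) = Beta(33.1, 62.5).
Mode of Beta(a,b) for a,b>1 is (a−1)/(a+b−2) = 32.1/93.6 = 0.3429.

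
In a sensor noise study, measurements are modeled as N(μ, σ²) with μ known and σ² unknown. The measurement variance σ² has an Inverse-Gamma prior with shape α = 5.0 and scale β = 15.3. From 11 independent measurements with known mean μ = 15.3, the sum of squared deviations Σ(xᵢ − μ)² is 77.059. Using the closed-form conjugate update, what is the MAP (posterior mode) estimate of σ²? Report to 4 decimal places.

With known mean μ and an Inverse-Gamma(α, β) prior on σ², the Normal likelihood is conjugate: posterior is Inv-Gamma(α + n/2, β + Σ(xᵢ−μ)²/2).
Posterior: Inv-Gamma(5.0 + 11/2, 15.3 + 77.059/2) = Inv-Gamma(10.50, 53.8295).
Mode = β/(α+1) = 53.8295/11.50 = 4.6808.

4.6808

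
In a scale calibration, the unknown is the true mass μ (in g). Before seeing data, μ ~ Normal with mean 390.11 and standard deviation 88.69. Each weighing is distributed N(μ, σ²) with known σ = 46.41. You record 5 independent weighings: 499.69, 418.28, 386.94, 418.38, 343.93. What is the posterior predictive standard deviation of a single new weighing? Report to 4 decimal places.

50.6192

For Normal data with known variance σ², a Normal(μ₀, σ₀²) prior on μ is conjugate. Posterior precision = 1/σ₀² + n/σ²; posterior mean is the precision-weighted average of μ₀ and x̄.
σ₀² = 88.69² = 7865.9161, σ² = 46.41² = 2153.8881; σ² + n·σ₀² = 2153.8881 + 5·7865.9161 = 41483.4686.
Posterior precision = 1/σ₀² + n/σ² = 1/7865.9161 + 5/2153.8881 = (σ² + n·σ₀²)/(σ₀²σ²) = 41483.4686/(7865.9161·2153.8881); posterior variance σₙ² = σ₀²σ²/(σ² + n·σ₀²) = 7865.9161·2153.8881/41483.4686 = 408.410956.
Predictive variance for one new observation = σₙ² + σ² = 7865.9161·2153.8881/41483.4686 + 2153.8881 = σ²·(σ₀² + 41483.4686)/41483.4686 = 2153.8881·49349.3847/41483.4686 = 2562.299056; SD = √(2153.8881·49349.3847/41483.4686) = 50.6192.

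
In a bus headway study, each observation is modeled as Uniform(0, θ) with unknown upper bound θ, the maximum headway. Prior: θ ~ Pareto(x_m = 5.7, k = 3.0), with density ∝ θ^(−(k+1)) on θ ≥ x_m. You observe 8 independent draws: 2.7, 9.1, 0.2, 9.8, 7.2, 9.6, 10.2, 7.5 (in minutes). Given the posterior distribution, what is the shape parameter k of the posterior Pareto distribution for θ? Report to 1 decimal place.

A Pareto(scale x_m, shape k) prior on the upper bound θ of Uniform(0, θ) is conjugate: posterior is Pareto(max(x_m, max xᵢ), k + n).
Sample maximum = 10.2; prior scale x_m = 5.7 → posterior scale = max = 10.2.
Posterior shape = 3.0 + 8 = 11.0.
Posterior shape k = 11.0.

11.0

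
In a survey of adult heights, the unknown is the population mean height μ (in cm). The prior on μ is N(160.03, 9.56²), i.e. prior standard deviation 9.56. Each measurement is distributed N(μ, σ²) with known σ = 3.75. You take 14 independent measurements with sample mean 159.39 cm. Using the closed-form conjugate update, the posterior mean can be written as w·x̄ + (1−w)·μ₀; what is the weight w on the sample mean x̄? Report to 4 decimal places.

0.9891

For Normal data with known variance σ², a Normal(μ₀, σ₀²) prior on μ is conjugate. Posterior precision = 1/σ₀² + n/σ²; posterior mean is the precision-weighted average of μ₀ and x̄.
σ₀² = 9.56² = 91.3936, σ² = 3.75² = 14.0625. Prior precision 1/σ₀² = 1/91.3936; data precision n/σ² = 14/14.0625.
w = (n/σ²)/(1/σ₀² + n/σ²) = n·σ₀²/(σ² + n·σ₀²) = 14·91.3936/(14.0625 + 14·91.3936) = 1279.5104/1293.5729 = 0.9891.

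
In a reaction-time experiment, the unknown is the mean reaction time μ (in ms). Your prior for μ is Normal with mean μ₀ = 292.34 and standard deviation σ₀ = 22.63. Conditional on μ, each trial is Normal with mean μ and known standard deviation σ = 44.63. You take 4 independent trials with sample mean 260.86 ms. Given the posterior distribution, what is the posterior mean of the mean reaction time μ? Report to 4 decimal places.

For Normal data with known variance σ², a Normal(μ₀, σ₀²) prior on μ is conjugate. Posterior precision = 1/σ₀² + n/σ²; posterior mean is the precision-weighted average of μ₀ and x̄.
n·x̄ = 4·260.86 = 1043.44.
σ₀² = 22.63² = 512.1169, σ² = 44.63² = 1991.8369; σ² + n·σ₀² = 1991.8369 + 4·512.1169 = 4040.3045.
Posterior mean = (μ₀/σ₀² + n·x̄/σ²)/(1/σ₀² + n/σ²) = (σ²·μ₀ + σ₀²·n·x̄)/(σ² + n·σ₀²) = (1991.8369·292.34 + 512.1169·1043.44)/4040.3045 = 1116656.857482/4040.3045 = 276.3794.

276.3794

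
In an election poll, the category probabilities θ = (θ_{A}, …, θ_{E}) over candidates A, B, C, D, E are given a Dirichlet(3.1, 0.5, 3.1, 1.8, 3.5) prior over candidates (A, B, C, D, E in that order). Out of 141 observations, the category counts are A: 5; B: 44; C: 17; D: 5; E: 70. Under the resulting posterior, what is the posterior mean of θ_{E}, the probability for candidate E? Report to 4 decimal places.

The Dirichlet prior is conjugate to the Multinomial likelihood: each posterior αⱼ = prior αⱼ + observed count nⱼ.
Posterior concentration: (8.1, 44.5, 20.1, 6.8, 73.5), total = 153.0.
E[θ_{E}|data] = α_{E}/Σα = 73.5/153.0 = 0.4804.

0.4804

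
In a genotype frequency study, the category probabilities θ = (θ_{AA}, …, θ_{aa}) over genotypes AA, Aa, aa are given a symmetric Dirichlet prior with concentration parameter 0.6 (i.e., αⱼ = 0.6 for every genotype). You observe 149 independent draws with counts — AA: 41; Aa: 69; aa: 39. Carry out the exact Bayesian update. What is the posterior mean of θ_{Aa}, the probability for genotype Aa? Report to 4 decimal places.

The Dirichlet prior is conjugate to the Multinomial likelihood: each posterior αⱼ = prior αⱼ + observed count nⱼ.
Posterior concentration: (41.6, 69.6, 39.6), total = 150.8.
E[θ_{Aa}|data] = α_{Aa}/Σα = 69.6/150.8 = 0.4615.

0.4615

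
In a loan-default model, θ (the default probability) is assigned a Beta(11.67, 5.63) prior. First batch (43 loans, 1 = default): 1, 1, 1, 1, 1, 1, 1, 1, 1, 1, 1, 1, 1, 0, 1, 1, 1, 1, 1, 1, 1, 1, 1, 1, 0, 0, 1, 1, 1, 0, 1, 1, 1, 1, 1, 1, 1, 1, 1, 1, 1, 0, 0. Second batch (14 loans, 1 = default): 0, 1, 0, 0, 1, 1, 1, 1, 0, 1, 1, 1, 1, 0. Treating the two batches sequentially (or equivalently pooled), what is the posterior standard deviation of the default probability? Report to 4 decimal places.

0.0480

The Beta prior is conjugate to a Binomial/Bernoulli likelihood; the update adds successes to α and failures to β.
After batch 1: Beta(11.67+37, 5.63+6) = Beta(48.67, 11.63).
After batch 2: Beta(48.67+9, 11.63+5) = Beta(57.67, 16.63).
Var = αβ/((α+β)²(α+β+1)) = 57.67·16.63/(74.30²·75.30) = 0.00230712; SD = √0.00230712 = 0.0480.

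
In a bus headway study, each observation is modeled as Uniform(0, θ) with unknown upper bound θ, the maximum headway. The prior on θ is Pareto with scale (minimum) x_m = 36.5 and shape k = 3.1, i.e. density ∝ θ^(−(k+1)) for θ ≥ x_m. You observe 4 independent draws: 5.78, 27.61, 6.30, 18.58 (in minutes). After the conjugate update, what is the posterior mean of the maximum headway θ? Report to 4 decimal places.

42.4836

A Pareto(scale x_m, shape k) prior on the upper bound θ of Uniform(0, θ) is conjugate: posterior is Pareto(max(x_m, max xᵢ), k + n).
Sample maximum = 27.61; prior scale x_m = 36.5 → posterior scale = max = 36.50.
Posterior shape = 3.1 + 4 = 7.1.
E[θ|data] = k·x_m/(k−1) = 7.1·36.50/6.1 = 42.4836.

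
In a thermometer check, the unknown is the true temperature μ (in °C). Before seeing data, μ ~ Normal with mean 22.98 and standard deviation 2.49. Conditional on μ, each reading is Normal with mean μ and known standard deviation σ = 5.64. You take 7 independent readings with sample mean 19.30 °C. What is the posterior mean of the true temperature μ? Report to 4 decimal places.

For Normal data with known variance σ², a Normal(μ₀, σ₀²) prior on μ is conjugate. Posterior precision = 1/σ₀² + n/σ²; posterior mean is the precision-weighted average of μ₀ and x̄.
n·x̄ = 7·19.30 = 135.1.
σ₀² = 2.49² = 6.2001, σ² = 5.64² = 31.8096; σ² + n·σ₀² = 31.8096 + 7·6.2001 = 75.2103.
Posterior mean = (μ₀/σ₀² + n·x̄/σ²)/(1/σ₀² + n/σ²) = (σ²·μ₀ + σ₀²·n·x̄)/(σ² + n·σ₀²) = (31.8096·22.98 + 6.2001·135.1)/75.2103 = 1568.618118/75.2103 = 20.8564.

20.8564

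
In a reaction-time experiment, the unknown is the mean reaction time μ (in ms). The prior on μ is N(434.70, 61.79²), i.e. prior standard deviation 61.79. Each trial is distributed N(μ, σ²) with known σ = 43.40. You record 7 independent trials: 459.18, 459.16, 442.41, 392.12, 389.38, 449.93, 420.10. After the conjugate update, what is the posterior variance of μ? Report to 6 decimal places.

For Normal data with known variance σ², a Normal(μ₀, σ₀²) prior on μ is conjugate. Posterior precision = 1/σ₀² + n/σ²; posterior mean is the precision-weighted average of μ₀ and x̄.
σ₀² = 61.79² = 3818.0041, σ² = 43.40² = 1883.56; σ² + n·σ₀² = 1883.56 + 7·3818.0041 = 28609.5887.
Posterior precision = 1/σ₀² + n/σ² = 1/3818.0041 + 7/1883.56 = (σ² + n·σ₀²)/(σ₀²σ²) = 28609.5887/(3818.0041·1883.56); posterior variance σₙ² = σ₀²σ²/(σ² + n·σ₀²) = 3818.0041·1883.56/28609.5887 = 251.364669.

251.364669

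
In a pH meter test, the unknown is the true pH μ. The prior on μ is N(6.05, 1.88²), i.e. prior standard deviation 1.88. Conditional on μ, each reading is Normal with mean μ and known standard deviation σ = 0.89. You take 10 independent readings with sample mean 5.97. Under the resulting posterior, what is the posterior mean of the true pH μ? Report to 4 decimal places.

5.9718

For Normal data with known variance σ², a Normal(μ₀, σ₀²) prior on μ is conjugate. Posterior precision = 1/σ₀² + n/σ²; posterior mean is the precision-weighted average of μ₀ and x̄.
n·x̄ = 10·5.97 = 59.7.
σ₀² = 1.88² = 3.5344, σ² = 0.89² = 0.7921; σ² + n·σ₀² = 0.7921 + 10·3.5344 = 36.1361.
Posterior mean = (μ₀/σ₀² + n·x̄/σ²)/(1/σ₀² + n/σ²) = (σ²·μ₀ + σ₀²·n·x̄)/(σ² + n·σ₀²) = (0.7921·6.05 + 3.5344·59.7)/36.1361 = 215.795885/36.1361 = 5.9718.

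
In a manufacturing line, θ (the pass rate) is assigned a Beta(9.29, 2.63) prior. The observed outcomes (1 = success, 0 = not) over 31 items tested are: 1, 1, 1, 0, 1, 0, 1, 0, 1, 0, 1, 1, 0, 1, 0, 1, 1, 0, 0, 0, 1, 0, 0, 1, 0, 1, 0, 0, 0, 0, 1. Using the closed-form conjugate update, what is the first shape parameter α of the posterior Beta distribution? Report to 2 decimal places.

The Beta prior is conjugate to a Binomial/Bernoulli likelihood; the update adds successes to α and failures to β.
Posterior: Beta(α+k, β+n−k) = Beta(9.29+15, 2.63+16) = Beta(24.29, 18.63).
Posterior α = 24.29.

24.29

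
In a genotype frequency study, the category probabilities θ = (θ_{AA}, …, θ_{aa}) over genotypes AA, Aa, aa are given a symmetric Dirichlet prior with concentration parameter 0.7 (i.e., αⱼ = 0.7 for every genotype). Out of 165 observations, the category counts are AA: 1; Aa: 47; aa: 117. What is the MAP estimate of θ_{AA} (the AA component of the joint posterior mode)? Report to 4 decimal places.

0.0043

The Dirichlet prior is conjugate to the Multinomial likelihood: each posterior αⱼ = prior αⱼ + observed count nⱼ.
Posterior concentration: (1.7, 47.7, 117.7), total = 167.1.
Joint mode component: (α_{AA}−1)/(Σα−K) = 0.7/164.1 = 0.0043.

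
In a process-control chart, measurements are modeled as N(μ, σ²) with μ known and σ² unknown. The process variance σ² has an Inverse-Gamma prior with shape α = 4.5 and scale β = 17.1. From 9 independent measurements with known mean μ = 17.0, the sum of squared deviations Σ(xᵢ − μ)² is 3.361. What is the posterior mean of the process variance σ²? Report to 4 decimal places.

2.3476

With known mean μ and an Inverse-Gamma(α, β) prior on σ², the Normal likelihood is conjugate: posterior is Inv-Gamma(α + n/2, β + Σ(xᵢ−μ)²/2).
Posterior: Inv-Gamma(4.5 + 9/2, 17.1 + 3.361/2) = Inv-Gamma(9.00, 18.7805).
E[σ²|data] = β/(α−1) = 18.7805/8.00 = 2.3476.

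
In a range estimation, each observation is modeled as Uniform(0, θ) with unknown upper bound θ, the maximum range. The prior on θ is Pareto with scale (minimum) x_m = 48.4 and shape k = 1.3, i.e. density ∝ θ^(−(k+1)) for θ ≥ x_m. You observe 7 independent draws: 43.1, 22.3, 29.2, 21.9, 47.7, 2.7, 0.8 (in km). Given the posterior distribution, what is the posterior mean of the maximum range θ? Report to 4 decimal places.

A Pareto(scale x_m, shape k) prior on the upper bound θ of Uniform(0, θ) is conjugate: posterior is Pareto(max(x_m, max xᵢ), k + n).
Sample maximum = 47.7; prior scale x_m = 48.4 → posterior scale = max = 48.4.
Posterior shape = 1.3 + 7 = 8.3.
E[θ|data] = k·x_m/(k−1) = 8.3·48.4/7.3 = 55.0301.

55.0301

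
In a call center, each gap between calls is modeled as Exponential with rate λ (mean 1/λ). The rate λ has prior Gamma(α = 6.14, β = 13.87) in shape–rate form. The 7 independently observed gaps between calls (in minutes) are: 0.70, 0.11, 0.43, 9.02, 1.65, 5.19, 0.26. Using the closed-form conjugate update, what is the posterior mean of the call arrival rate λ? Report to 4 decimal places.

With a Gamma(shape α, rate β) prior on the exponential rate λ, the posterior after n observations with total T = Σxᵢ is Gamma(α+n, β+T).
Sum of observations T = 17.36 minutes; n = 7.
Posterior: Gamma(6.14+7, 13.87+17.36) = Gamma(13.14, 31.23).
Posterior mean of λ = α/β = 13.14/31.23 = 0.4207.

0.4207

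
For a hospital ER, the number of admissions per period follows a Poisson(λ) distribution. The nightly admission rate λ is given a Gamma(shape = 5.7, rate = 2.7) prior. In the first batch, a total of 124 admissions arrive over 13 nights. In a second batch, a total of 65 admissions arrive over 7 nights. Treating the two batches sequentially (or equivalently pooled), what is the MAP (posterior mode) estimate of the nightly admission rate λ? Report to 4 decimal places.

With a Gamma(shape α, rate β) prior, the Poisson likelihood is conjugate: the posterior is Gamma(α + ΣXᵢ, β + n).
After batch 1: Gamma(α+S, β+n) = Gamma(5.7+124, 2.7+13) = Gamma(129.7, 15.7).
After batch 2: Gamma(α+S, β+n) = Gamma(129.7+65, 15.7+7) = Gamma(194.7, 22.7).
Mode of Gamma(α,β) for α≥1 is (α−1)/β = 193.7/22.7 = 8.5330.

8.5330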